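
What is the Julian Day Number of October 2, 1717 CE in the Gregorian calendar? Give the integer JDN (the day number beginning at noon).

JDN 2299161 is 15 October 1582 CE (Gregorian); the target day is +49295 days from there, so JDN = 2348456.

2348456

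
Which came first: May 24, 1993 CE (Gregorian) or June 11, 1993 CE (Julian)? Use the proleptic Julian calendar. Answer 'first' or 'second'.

first

Converting both to JDN: 2449132 vs 2449163; the smaller is the first.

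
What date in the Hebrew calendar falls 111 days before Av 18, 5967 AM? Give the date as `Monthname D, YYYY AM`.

Nisan 25, 5967 AM

Counting 111 days back from JDN 2527374 reaches JDN 2527263, which is Nisan 25, 5967 AM.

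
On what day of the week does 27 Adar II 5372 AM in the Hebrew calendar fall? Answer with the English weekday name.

Equivalently 31 March 1612 Gregorian, JDN 2309921.
2309921 ≡ 5 (mod 7); counting from Monday = 0 gives Saturday.

Saturday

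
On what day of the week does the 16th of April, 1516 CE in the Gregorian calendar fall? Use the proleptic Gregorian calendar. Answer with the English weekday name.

JDN 2274873 mod 7 = 6, and JDN 0 was a Monday, so this is a Sunday.

Sunday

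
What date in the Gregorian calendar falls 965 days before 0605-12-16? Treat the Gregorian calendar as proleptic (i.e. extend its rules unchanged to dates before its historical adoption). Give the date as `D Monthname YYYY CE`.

The starting date is JDN 1942381; 1942381 − 965 = 1941416.
JDN 1941416 corresponds to 26 April 603 CE.

26 April 603 CE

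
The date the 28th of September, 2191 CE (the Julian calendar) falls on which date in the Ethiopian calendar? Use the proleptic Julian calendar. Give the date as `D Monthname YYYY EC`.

The source date corresponds to 12 October 2191 in the Gregorian calendar (JDN 2521591).
That day falls on 30 Meskerem 2184 EC in the Ethiopian calendar.

30 Meskerem 2184 EC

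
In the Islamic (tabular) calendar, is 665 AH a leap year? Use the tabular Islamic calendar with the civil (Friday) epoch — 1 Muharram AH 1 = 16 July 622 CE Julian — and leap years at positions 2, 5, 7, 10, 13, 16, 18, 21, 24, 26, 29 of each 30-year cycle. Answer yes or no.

Year 665 AH is year 5 of its 30-year cycle; leap positions are 2, 5, 7, 10, 13, 16, 18, 21, 24, 26, 29, so it is a leap year (355 days).

yes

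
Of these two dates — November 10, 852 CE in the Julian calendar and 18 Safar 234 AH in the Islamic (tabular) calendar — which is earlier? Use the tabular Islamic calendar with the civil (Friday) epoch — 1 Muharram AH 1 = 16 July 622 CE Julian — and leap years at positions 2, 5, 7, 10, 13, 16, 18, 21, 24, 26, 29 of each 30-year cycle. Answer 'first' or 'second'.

second

Converting both to JDN: 2032565 vs 2031054; the smaller is the second.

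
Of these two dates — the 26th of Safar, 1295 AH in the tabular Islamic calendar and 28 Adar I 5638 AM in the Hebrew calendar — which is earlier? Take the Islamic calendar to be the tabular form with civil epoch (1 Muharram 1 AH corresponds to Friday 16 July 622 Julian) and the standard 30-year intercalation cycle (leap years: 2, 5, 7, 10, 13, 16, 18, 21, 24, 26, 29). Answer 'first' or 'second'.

Converting both to JDN: 2407045 vs 2407047; the smaller is the first.

first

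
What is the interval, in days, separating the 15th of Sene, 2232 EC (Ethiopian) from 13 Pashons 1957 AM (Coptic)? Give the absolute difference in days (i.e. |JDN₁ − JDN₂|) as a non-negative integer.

333

First date → JDN 2539378; second date → JDN 2539711.
The interval is |2539378 − 2539711| = 333 days.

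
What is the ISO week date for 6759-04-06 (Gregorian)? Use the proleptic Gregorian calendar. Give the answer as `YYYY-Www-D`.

6759-W15-1

The weekday is Monday (ISO weekday 1).
That Monday belongs to ISO week 15 of ISO year 6759.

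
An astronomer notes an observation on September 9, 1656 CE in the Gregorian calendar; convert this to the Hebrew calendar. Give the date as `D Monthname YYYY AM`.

20 Elul 5416 AM

Both dates share Julian Day Number 2326154; in the Hebrew calendar that is 20 Elul 5416 AM.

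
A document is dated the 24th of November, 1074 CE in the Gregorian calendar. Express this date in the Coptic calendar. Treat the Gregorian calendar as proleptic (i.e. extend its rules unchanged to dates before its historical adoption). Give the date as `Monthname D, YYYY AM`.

Julian Day Number of the source date = 2113658.
Converting JDN 2113658 to the Coptic calendar gives 22 Hathor 791 AM.

Hathor 22, 791 AM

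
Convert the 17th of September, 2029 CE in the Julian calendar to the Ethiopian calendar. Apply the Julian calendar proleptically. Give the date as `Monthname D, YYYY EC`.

The source date corresponds to 30 September 2029 in the Gregorian calendar (JDN 2462410).
That day falls on 20 Meskerem 2022 EC in the Ethiopian calendar.

Meskerem 20, 2022 EC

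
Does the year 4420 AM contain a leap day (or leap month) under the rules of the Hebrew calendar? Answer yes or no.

Hebrew year 4420 is year 12 of its 19-year Metonic cycle; leap years are at positions 3, 6, 8, 11, 14, 17, 19, so it is a common year (12 months).

no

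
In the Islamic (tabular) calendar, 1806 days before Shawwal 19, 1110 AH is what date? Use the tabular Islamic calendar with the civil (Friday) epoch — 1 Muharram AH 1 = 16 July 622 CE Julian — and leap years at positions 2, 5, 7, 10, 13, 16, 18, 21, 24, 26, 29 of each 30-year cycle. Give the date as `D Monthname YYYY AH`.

15 Ramadan 1105 AH

Counting 1806 days back from JDN 2341717 reaches JDN 2339911, which is 15 Ramadan 1105 AH.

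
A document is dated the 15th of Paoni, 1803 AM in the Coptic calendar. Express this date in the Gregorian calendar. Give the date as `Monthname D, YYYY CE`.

June 22, 2087 CE

Both dates share Julian Day Number 2483494; in the Gregorian calendar that is 22 June 2087 CE.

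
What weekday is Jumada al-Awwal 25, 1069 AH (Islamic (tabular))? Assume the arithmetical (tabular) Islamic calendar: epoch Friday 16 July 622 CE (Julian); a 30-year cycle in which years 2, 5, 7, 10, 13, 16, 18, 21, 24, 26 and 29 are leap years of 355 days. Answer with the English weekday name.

Tuesday

Equivalently 18 February 1659 Gregorian, JDN 2327046.
JDN 2327046 mod 7 = 1, and JDN 0 was a Monday, so this is a Tuesday.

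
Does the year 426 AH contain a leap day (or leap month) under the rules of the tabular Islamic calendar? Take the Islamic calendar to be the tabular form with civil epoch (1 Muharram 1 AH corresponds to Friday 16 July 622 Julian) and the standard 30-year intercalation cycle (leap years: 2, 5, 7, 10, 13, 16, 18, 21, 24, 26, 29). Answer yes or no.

Year 426 AH is year 6 of its 30-year cycle; leap positions are 2, 5, 7, 10, 13, 16, 18, 21, 24, 26, 29, so it is a common year (354 days).

no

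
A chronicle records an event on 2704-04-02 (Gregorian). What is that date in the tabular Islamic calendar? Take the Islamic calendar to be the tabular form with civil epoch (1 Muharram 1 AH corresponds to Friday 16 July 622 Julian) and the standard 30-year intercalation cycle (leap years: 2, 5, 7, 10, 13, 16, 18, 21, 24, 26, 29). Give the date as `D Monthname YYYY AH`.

Both dates share Julian Day Number 2708767; in the tabular Islamic calendar that is 5 Sha'ban 2146 AH.

5 Sha'ban 2146 AH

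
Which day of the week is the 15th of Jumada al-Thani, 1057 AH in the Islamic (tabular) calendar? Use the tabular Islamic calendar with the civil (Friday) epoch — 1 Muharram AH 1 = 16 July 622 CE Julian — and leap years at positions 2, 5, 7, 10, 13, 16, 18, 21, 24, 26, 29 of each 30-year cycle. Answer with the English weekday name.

This is JDN 2322813 (18 July 1647 Gregorian).
Since JDN mod 7 = 3 (0 = Monday), the day is Thursday.

Thursday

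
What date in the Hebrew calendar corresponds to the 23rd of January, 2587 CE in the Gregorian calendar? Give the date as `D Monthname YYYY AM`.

Julian Day Number of the source date = 2665965.
Converting JDN 2665965 to the Hebrew calendar gives 22 Tevet 6347 AM.

22 Tevet 6347 AM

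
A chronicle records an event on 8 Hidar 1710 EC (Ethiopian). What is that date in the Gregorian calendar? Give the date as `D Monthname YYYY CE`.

Both dates share Julian Day Number 2348500; in the Gregorian calendar that is 15 November 1717 CE.

15 November 1717 CE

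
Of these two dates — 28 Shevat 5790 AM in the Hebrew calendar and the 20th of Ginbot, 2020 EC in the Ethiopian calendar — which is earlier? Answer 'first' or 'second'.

second

First date → JDN 2462534; second date → JDN 2461920.
JDN 2461920 < JDN 2462534, so the second date is earlier.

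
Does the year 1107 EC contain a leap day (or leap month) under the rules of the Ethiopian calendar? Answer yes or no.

yes

1107 mod 4 = 3; in the Ethiopian calendar a year is leap when year mod 4 = 3, so it is a leap year.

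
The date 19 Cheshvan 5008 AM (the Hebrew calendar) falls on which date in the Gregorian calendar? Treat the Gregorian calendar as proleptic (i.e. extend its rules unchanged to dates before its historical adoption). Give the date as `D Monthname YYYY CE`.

Both dates share Julian Day Number 2176817; in the Gregorian calendar that is 27 October 1247 CE.

27 October 1247 CE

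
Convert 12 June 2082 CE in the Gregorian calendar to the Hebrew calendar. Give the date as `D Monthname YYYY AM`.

Both dates share Julian Day Number 2481658; in the Hebrew calendar that is 15 Sivan 5842 AM.

15 Sivan 5842 AM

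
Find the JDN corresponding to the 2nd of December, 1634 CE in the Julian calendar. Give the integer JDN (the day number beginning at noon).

In the Gregorian calendar the same day is 12 December 1634.
JDN 2451545 is 1 January 2000 CE (Gregorian); the target day is −133333 days from there, so JDN = 2318212.

2318212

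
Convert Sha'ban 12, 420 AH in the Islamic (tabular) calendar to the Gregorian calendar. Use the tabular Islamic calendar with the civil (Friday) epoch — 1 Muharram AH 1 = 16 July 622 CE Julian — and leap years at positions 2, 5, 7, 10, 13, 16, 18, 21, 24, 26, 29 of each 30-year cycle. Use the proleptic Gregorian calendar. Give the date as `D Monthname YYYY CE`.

Both dates share Julian Day Number 2097138; in the Gregorian calendar that is 1 September 1029 CE.

1 September 1029 CE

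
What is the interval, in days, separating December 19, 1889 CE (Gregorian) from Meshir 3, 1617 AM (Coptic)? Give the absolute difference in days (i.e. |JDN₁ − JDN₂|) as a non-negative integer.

4070

First date → JDN 2411356; second date → JDN 2415426.
The interval is |2411356 − 2415426| = 4070 days.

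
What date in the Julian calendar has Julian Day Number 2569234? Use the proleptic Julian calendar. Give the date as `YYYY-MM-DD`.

2322-03-07

The Gregorian equivalent of JDN 2569234 is 23 March 2322.
In the Julian calendar that day is 2322-03-07.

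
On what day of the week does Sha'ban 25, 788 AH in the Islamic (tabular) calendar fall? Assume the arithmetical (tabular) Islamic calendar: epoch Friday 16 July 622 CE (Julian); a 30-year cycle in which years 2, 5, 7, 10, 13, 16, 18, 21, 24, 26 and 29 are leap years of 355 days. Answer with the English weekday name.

In the proleptic Gregorian calendar this is 29 September 1386 (JDN 2227558).
Since JDN mod 7 = 4 (0 = Monday), the day is Friday.

Friday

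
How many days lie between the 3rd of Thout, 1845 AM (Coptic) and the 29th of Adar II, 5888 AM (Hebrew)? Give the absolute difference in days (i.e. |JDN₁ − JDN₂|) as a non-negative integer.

First date → JDN 2498553; second date → JDN 2498386.
The interval is |2498553 − 2498386| = 167 days.

167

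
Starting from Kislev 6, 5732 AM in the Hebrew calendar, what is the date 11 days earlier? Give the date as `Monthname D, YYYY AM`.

Cheshvan 25, 5732 AM

The starting date is JDN 2441280; 2441280 − 11 = 2441269.
JDN 2441269 corresponds to Cheshvan 25, 5732 AM.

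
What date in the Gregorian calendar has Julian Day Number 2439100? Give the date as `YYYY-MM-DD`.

JDN 2451545 is 1 Jan 2000; 2439100 is −12445 days from there.

1965-12-05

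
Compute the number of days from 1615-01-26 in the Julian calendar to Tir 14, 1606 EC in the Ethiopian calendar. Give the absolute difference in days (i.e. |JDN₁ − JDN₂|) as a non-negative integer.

First date → JDN 2310962; second date → JDN 2310580.
The interval is |2310962 − 2310580| = 382 days.

382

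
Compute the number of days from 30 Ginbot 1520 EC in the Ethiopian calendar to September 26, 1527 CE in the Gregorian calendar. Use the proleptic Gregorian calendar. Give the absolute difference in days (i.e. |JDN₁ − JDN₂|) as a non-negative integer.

252

First date → JDN 2279305; second date → JDN 2279053.
The interval is |2279305 − 2279053| = 252 days.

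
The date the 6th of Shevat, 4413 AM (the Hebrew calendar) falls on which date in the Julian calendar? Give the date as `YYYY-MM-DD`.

0653-01-10

The source date corresponds to 13 January 653 in the proleptic Gregorian calendar (JDN 1959576).
That day falls on 10 January 653 CE in the Julian calendar.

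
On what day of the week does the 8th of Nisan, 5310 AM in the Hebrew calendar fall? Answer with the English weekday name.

Tuesday

Equivalently 4 April 1550 Gregorian, JDN 2287279.
2287279 ≡ 1 (mod 7); counting from Monday = 0 gives Tuesday.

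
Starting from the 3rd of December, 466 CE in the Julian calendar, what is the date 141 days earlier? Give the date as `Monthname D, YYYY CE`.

July 15, 466 CE

The starting date is JDN 1891601; 1891601 − 141 = 1891460.
JDN 1891460 corresponds to July 15, 466 CE.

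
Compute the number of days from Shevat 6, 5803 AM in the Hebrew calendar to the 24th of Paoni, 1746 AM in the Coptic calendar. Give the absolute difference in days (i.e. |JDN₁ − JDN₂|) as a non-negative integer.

JDN of the first date = 2467267.
JDN of the second date = 2462684.
|2462684 − 2467267| = 4583.

4583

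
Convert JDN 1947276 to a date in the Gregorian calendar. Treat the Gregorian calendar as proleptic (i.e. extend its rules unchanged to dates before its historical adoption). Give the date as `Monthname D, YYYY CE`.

JDN 2451545 is 1 Jan 2000; 1947276 is −504269 days from there.

May 12, 619 CE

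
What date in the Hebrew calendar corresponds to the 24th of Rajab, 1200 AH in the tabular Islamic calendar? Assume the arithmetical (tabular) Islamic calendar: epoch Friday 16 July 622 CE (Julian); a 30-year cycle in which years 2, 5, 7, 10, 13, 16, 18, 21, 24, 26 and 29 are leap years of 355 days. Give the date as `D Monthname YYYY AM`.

Both dates share Julian Day Number 2373526; in the Hebrew calendar that is 25 Iyar 5546 AM.

25 Iyar 5546 AM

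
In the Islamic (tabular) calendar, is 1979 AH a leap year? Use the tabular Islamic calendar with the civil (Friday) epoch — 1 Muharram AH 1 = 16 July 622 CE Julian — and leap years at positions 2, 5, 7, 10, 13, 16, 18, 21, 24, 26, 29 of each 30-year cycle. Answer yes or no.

Year 1979 AH is year 29 of its 30-year cycle; leap positions are 2, 5, 7, 10, 13, 16, 18, 21, 24, 26, 29, so it is a leap year (355 days).

yes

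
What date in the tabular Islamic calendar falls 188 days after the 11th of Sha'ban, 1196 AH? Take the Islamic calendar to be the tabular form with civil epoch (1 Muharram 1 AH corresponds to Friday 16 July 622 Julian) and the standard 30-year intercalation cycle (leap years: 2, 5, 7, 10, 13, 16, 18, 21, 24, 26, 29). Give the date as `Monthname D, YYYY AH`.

JDN of the 11th of Sha'ban, 1196 AH = 2372125.
2372125 + 188 = 2372313.
JDN 2372313 in the tabular Islamic calendar is Safar 21, 1197 AH.

Safar 21, 1197 AH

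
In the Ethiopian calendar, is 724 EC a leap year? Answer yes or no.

no

724 mod 4 = 0; in the Ethiopian calendar a year is leap when year mod 4 = 3, so it is a common year.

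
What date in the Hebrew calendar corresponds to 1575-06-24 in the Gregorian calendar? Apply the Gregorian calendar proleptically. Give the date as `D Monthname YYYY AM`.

6 Tammuz 5335 AM

Julian Day Number of the source date = 2296491.
Converting JDN 2296491 to the Hebrew calendar gives 6 Tammuz 5335 AM.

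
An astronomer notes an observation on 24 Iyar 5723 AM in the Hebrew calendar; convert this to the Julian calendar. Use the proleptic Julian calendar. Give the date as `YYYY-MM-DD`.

The source date corresponds to 18 May 1963 in the Gregorian calendar (JDN 2438168).
That day falls on 5 May 1963 CE in the Julian calendar.

1963-05-05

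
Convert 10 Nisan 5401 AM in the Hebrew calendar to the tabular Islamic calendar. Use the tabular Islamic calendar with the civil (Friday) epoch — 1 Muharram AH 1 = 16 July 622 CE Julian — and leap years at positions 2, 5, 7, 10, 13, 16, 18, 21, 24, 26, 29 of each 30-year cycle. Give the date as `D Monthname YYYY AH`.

Julian Day Number of the source date = 2320503.
Converting JDN 2320503 to the tabular Islamic calendar gives 8 Dhu al-Hijjah 1050 AH.

8 Dhu al-Hijjah 1050 AH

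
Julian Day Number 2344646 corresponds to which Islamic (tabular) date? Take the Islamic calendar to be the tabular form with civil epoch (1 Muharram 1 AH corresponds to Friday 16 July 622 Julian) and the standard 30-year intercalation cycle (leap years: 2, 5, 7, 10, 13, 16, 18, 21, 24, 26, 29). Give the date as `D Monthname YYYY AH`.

25 Muharram 1119 AH

JDN 2344646 is 28 April 1707 in the Gregorian calendar.
In the tabular Islamic calendar that day is 25 Muharram 1119 AH.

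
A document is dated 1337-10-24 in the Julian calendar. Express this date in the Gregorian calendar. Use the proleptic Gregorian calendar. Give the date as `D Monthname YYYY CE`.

1 November 1337 CE

For dates in this range the Gregorian date is 8 days ahead of the Julian.
24 October 1337 Julian + 8 days → 1 November 1337 Gregorian.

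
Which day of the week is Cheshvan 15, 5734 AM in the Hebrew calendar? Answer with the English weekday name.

In the Gregorian calendar this is 10 November 1973 (JDN 2441997).
JDN 2441997 mod 7 = 5, and JDN 0 was a Monday, so this is a Saturday.

Saturday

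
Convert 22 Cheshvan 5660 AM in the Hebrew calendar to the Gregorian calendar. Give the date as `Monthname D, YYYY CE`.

October 26, 1899 CE

Julian Day Number of the source date = 2414954.
Converting JDN 2414954 to the Gregorian calendar gives 26 October 1899 CE.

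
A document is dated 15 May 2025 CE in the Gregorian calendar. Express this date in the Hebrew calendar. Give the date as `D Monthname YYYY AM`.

Julian Day Number of the source date = 2460811.
Converting JDN 2460811 to the Hebrew calendar gives 17 Iyar 5785 AM.

17 Iyar 5785 AM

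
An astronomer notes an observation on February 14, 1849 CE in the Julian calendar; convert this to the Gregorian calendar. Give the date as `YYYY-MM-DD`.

At this point the Julian calendar is 12 days behind the Gregorian.
14 February 1849 Julian + 12 days → 26 February 1849 Gregorian.

1849-02-26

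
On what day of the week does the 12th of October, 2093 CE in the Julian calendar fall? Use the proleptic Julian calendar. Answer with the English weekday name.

In the Gregorian calendar this is 25 October 2093 (JDN 2485811).
JDN 2485811 mod 7 = 6, and JDN 0 was a Monday, so this is a Sunday.

Sunday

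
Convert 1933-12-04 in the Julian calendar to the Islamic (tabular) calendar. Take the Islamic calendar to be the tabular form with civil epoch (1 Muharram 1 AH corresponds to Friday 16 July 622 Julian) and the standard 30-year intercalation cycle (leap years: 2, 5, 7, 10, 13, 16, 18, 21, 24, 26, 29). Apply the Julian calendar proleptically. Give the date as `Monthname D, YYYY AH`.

Sha'ban 29, 1352 AH

The source date corresponds to 17 December 1933 in the Gregorian calendar (JDN 2427424).
That day falls on 29 Sha'ban 1352 AH in the tabular Islamic calendar.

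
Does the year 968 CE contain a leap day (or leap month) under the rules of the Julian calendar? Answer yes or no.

yes

968 mod 4 = 0, so it is a leap year in the Julian calendar.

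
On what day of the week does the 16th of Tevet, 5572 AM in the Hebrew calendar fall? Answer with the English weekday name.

Wednesday

This is JDN 2382879 (1 January 1812 Gregorian).
JDN 2382879 mod 7 = 2, and JDN 0 was a Monday, so this is a Wednesday.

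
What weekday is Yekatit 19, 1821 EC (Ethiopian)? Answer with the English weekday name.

This is JDN 2389144 (25 February 1829 Gregorian).
2389144 ≡ 2 (mod 7); counting from Monday = 0 gives Wednesday.

Wednesday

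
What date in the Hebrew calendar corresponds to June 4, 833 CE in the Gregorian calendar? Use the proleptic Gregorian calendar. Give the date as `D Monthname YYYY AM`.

9 Sivan 4593 AM

Both dates share Julian Day Number 2025462; in the Hebrew calendar that is 9 Sivan 4593 AM.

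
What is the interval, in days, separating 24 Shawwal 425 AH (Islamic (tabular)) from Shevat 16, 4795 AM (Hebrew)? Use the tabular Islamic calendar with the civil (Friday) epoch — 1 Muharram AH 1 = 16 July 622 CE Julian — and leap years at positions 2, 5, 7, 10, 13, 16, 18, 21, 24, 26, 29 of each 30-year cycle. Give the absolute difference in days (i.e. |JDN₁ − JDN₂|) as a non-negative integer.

139

First date → JDN 2098980; second date → JDN 2099119.
The interval is |2098980 − 2099119| = 139 days.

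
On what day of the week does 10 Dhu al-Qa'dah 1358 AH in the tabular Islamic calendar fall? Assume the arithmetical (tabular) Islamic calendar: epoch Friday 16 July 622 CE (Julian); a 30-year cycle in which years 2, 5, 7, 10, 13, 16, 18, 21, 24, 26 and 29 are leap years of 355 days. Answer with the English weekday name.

Friday

Equivalently 22 December 1939 Gregorian, JDN 2429620.
2429620 ≡ 4 (mod 7); counting from Monday = 0 gives Friday.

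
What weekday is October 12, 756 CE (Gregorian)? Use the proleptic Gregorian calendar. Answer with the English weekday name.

JDN 1997468 mod 7 = 4, and JDN 0 was a Monday, so this is a Friday.

Friday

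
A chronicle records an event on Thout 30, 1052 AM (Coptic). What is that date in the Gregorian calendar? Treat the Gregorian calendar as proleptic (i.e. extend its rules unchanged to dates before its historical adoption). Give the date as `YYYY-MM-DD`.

Both dates share Julian Day Number 2208937; in the Gregorian calendar that is 6 October 1335 CE.

1335-10-06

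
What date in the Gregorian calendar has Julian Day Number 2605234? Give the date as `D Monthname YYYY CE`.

14 October 2420 CE

Counting from JDN 2299161 = 15 Oct 1582 gives an offset of 306073 days.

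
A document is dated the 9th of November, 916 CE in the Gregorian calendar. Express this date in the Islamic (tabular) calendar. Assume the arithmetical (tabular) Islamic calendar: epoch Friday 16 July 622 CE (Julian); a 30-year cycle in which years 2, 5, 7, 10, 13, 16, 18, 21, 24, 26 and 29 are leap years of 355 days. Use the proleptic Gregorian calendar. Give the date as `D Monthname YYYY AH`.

5 Jumada al-Awwal 304 AH

Both dates share Julian Day Number 2055935; in the tabular Islamic calendar that is 5 Jumada al-Awwal 304 AH.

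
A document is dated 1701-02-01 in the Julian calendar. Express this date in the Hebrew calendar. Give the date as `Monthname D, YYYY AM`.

Adar I 4, 5461 AM

The source date corresponds to 12 February 1701 in the Gregorian calendar (JDN 2342380).
That day falls on 4 Adar I 5461 AM in the Hebrew calendar.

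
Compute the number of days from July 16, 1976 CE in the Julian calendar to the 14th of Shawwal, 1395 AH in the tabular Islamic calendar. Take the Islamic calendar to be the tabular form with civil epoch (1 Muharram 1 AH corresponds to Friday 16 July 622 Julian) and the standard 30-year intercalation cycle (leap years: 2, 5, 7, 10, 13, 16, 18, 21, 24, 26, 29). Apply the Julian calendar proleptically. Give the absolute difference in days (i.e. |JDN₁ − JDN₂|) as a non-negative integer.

283

JDN of the first date = 2442989.
JDN of the second date = 2442706.
|2442706 − 2442989| = 283.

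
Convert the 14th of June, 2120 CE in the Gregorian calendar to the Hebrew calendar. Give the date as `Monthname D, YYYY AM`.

Both dates share Julian Day Number 2495539; in the Hebrew calendar that is 18 Sivan 5880 AM.

Sivan 18, 5880 AM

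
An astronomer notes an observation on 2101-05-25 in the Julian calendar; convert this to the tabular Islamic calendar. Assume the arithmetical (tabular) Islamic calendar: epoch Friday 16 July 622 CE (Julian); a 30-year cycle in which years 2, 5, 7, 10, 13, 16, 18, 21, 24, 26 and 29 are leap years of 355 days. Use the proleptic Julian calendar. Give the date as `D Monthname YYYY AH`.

Both dates share Julian Day Number 2488593; in the tabular Islamic calendar that is 10 Rabi' al-Thani 1525 AH.

10 Rabi' al-Thani 1525 AH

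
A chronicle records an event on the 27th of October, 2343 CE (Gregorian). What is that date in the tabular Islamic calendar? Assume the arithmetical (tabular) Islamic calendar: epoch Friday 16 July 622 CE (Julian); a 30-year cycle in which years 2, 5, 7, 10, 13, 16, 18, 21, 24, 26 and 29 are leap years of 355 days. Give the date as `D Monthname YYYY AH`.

7 Safar 1775 AH

Both dates share Julian Day Number 2577122; in the tabular Islamic calendar that is 7 Safar 1775 AH.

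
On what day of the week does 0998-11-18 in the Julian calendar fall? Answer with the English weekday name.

Friday

In the proleptic Gregorian calendar this is 23 November 998 (JDN 2085899).
2085899 ≡ 4 (mod 7); counting from Monday = 0 gives Friday.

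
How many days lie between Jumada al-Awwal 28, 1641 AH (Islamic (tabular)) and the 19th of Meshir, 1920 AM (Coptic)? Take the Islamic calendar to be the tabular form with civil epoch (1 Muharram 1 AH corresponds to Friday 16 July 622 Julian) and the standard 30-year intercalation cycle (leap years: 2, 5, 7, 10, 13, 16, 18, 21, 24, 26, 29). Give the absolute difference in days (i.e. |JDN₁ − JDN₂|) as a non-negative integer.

JDN of the first date = 2529746.
JDN of the second date = 2526113.
|2526113 − 2529746| = 3633.

3633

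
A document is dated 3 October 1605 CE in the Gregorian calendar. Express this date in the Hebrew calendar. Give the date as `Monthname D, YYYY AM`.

Julian Day Number of the source date = 2307550.
Converting JDN 2307550 to the Hebrew calendar gives 21 Tishrei 5366 AM.

Tishrei 21, 5366 AM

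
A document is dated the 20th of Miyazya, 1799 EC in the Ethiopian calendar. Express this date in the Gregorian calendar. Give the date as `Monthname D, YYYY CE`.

Both dates share Julian Day Number 2381169; in the Gregorian calendar that is 27 April 1807 CE.

April 27, 1807 CE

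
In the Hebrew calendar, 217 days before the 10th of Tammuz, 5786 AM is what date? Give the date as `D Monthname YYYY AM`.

The starting date is JDN 2461217; 2461217 − 217 = 2461000.
JDN 2461000 corresponds to 29 Cheshvan 5786 AM.

29 Cheshvan 5786 AM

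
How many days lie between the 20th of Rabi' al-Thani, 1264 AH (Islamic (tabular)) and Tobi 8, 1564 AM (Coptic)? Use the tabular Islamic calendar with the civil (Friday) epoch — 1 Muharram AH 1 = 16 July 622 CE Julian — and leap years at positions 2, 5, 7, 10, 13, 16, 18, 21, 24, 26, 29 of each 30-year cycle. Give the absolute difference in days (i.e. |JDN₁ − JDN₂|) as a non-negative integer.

JDN of the first date = 2396113.
JDN of the second date = 2396043.
|2396043 − 2396113| = 70.

70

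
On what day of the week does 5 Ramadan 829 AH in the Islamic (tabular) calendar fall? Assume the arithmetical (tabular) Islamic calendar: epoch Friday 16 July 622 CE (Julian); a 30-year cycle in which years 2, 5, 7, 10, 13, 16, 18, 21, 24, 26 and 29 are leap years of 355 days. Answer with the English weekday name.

Equivalently 20 July 1426 Gregorian, JDN 2242096.
2242096 ≡ 3 (mod 7); counting from Monday = 0 gives Thursday.

Thursday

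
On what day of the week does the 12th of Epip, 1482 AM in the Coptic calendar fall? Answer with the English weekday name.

Thursday

This is JDN 2366276 (17 July 1766 Gregorian).
2366276 ≡ 3 (mod 7); counting from Monday = 0 gives Thursday.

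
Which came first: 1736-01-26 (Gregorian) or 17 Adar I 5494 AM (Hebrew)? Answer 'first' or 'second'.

Converting both to JDN: 2355146 vs 2354441; the smaller is the second.

second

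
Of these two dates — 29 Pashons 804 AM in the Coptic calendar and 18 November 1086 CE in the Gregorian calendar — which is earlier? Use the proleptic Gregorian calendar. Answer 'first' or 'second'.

First date → JDN 2118594; second date → JDN 2118035.
JDN 2118035 < JDN 2118594, so the second date is earlier.

second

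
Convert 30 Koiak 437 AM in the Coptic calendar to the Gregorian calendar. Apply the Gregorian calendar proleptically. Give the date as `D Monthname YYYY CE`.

Julian Day Number of the source date = 1984398.
Converting JDN 1984398 to the Gregorian calendar gives 30 December 720 CE.

30 December 720 CE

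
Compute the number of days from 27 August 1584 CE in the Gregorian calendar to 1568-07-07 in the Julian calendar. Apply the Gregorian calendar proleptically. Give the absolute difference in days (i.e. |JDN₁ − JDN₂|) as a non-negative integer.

5885

First date → JDN 2299843; second date → JDN 2293958.
The interval is |2299843 − 2293958| = 5885 days.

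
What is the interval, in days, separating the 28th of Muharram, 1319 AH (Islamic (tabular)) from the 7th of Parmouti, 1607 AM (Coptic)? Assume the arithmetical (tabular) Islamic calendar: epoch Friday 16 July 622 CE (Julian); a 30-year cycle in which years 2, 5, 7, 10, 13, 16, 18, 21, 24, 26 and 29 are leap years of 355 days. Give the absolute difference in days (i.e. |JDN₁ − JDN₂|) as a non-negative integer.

3685

First date → JDN 2415522; second date → JDN 2411837.
The interval is |2415522 − 2411837| = 3685 days.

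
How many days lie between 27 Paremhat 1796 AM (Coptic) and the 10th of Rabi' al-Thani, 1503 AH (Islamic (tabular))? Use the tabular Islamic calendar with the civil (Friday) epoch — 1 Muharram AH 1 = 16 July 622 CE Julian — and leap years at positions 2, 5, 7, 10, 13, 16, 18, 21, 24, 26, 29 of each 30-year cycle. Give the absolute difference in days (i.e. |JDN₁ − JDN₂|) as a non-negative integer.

JDN of the first date = 2480860.
JDN of the second date = 2480797.
|2480797 − 2480860| = 63.

63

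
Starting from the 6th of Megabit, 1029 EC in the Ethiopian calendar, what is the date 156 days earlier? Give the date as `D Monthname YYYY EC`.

30 Meskerem 1029 EC

The starting date is JDN 2099883; 2099883 − 156 = 2099727.
JDN 2099727 corresponds to 30 Meskerem 1029 EC.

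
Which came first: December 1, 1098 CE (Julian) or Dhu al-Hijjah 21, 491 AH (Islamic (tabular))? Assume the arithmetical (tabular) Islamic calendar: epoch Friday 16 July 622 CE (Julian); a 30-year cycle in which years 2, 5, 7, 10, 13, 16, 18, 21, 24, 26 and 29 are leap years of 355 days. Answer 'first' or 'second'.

second

First date → JDN 2122437; second date → JDN 2122425.
JDN 2122425 < JDN 2122437, so the second date is earlier.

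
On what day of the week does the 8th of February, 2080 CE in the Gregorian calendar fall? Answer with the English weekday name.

Thursday

Since JDN mod 7 = 3 (0 = Monday), the day is Thursday.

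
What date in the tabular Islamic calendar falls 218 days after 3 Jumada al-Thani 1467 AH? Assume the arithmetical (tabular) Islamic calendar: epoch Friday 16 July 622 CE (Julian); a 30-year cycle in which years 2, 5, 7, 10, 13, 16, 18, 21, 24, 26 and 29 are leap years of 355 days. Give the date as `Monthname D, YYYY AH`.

JDN of 3 Jumada al-Thani 1467 AH = 2468092.
2468092 + 218 = 2468310.
JDN 2468310 in the tabular Islamic calendar is Muharram 15, 1468 AH.

Muharram 15, 1468 AH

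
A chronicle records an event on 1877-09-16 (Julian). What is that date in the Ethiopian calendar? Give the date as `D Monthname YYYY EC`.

19 Meskerem 1870 EC

The source date corresponds to 28 September 1877 in the Gregorian calendar (JDN 2406891).
That day falls on 19 Meskerem 1870 EC in the Ethiopian calendar.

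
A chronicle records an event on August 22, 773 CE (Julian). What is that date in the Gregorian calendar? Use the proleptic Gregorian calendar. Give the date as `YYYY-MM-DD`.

At this point the Julian calendar is 4 days behind the Gregorian.
22 August 773 Julian + 4 days → 26 August 773 Gregorian.

0773-08-26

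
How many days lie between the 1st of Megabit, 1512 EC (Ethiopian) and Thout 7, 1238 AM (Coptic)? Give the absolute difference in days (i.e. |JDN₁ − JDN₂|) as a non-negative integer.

556

First date → JDN 2276294; second date → JDN 2276850.
The interval is |2276294 − 2276850| = 556 days.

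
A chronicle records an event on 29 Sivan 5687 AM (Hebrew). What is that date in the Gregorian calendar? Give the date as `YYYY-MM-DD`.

1927-06-29

Julian Day Number of the source date = 2425061.
Converting JDN 2425061 to the Gregorian calendar gives 29 June 1927 CE.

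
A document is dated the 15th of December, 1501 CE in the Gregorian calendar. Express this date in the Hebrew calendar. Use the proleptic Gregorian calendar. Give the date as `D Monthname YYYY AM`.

24 Kislev 5262 AM

Julian Day Number of the source date = 2269637.
Converting JDN 2269637 to the Hebrew calendar gives 24 Kislev 5262 AM.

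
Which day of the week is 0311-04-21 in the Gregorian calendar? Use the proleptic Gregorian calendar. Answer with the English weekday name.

Since JDN mod 7 = 4 (0 = Monday), the day is Friday.

Friday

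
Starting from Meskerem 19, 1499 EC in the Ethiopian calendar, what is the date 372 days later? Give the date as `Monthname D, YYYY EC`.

Counting 372 days forward from JDN 2271383 reaches JDN 2271755, which is Meskerem 25, 1500 EC.

Meskerem 25, 1500 EC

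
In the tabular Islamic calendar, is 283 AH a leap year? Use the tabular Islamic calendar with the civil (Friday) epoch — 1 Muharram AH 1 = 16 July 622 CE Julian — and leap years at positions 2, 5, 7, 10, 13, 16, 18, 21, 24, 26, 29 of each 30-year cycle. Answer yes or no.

yes

Year 283 AH is year 13 of its 30-year cycle; leap positions are 2, 5, 7, 10, 13, 16, 18, 21, 24, 26, 29, so it is a leap year (355 days).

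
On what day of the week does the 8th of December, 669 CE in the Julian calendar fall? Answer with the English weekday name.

Saturday

This is JDN 1965752 (11 December 669 Gregorian).
1965752 ≡ 5 (mod 7); counting from Monday = 0 gives Saturday.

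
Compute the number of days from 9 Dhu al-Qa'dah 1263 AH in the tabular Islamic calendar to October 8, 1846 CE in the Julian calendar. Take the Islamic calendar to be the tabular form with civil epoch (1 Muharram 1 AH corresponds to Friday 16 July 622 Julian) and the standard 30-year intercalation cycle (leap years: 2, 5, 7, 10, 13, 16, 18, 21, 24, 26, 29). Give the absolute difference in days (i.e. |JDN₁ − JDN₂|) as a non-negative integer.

364

JDN of the first date = 2395954.
JDN of the second date = 2395590.
|2395590 − 2395954| = 364.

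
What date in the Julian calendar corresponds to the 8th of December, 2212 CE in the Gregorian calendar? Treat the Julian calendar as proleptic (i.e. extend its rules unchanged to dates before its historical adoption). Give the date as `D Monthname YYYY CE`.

For dates in this range the Gregorian date is 15 days ahead of the Julian.
8 December 2212 Gregorian − 15 days → 23 November 2212 Julian.

23 November 2212 CE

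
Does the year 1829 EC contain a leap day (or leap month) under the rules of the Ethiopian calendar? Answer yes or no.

1829 mod 4 = 1; in the Ethiopian calendar a year is leap when year mod 4 = 3, so it is a common year.

no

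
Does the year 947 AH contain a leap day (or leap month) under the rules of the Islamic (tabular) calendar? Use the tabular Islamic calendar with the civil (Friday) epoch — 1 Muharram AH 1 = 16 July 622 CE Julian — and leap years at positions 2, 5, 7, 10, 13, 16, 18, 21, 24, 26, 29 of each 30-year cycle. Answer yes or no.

no

Year 947 AH is year 17 of its 30-year cycle; leap positions are 2, 5, 7, 10, 13, 16, 18, 21, 24, 26, 29, so it is a common year (354 days).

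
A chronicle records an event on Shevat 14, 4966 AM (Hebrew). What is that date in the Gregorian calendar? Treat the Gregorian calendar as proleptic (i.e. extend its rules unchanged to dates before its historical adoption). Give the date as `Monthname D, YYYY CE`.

Julian Day Number of the source date = 2161574.
Converting JDN 2161574 to the Gregorian calendar gives 1 February 1206 CE.

February 1, 1206 CE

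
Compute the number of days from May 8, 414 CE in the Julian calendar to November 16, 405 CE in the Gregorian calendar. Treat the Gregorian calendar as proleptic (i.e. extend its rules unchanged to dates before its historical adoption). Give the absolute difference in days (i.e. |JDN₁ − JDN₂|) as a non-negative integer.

3096

First date → JDN 1872399; second date → JDN 1869303.
The interval is |1872399 − 1869303| = 3096 days.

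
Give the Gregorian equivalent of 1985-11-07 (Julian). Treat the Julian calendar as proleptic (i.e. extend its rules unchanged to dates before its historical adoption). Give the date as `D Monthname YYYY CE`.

At this point the Julian calendar is 13 days behind the Gregorian.
7 November 1985 Julian + 13 days → 20 November 1985 Gregorian.

20 November 1985 CE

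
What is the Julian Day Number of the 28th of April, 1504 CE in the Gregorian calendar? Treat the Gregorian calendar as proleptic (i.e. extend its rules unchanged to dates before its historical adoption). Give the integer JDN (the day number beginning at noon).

JDN 2451545 is 1 January 2000 CE (Gregorian); the target day is −181043 days from there, so JDN = 2270502.

2270502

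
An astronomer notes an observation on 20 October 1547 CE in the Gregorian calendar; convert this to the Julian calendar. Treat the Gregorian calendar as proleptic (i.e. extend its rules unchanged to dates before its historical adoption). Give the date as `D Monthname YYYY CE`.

10 October 1547 CE

At this point the Julian calendar is 10 days behind the Gregorian.
20 October 1547 Gregorian − 10 days → 10 October 1547 Julian.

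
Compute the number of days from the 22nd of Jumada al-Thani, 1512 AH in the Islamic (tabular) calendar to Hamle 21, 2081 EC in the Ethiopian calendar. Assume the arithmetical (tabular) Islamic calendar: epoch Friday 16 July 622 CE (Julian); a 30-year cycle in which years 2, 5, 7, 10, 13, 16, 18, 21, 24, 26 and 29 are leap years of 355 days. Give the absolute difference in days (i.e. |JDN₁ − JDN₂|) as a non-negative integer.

First date → JDN 2484057; second date → JDN 2484261.
The interval is |2484057 − 2484261| = 204 days.

204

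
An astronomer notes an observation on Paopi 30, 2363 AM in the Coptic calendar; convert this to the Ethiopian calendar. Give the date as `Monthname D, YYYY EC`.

Tikimt 30, 2639 EC

Julian Day Number of the source date = 2687809.
Converting JDN 2687809 to the Ethiopian calendar gives 30 Tikimt 2639 EC.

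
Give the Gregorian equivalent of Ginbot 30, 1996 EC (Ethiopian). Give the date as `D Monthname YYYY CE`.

7 June 2004 CE

Julian Day Number of the source date = 2453164.
Converting JDN 2453164 to the Gregorian calendar gives 7 June 2004 CE.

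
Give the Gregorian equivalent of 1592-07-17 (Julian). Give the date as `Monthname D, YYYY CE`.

July 27, 1592 CE

For dates in this range the Gregorian date is 10 days ahead of the Julian.
17 July 1592 Julian + 10 days → 27 July 1592 Gregorian.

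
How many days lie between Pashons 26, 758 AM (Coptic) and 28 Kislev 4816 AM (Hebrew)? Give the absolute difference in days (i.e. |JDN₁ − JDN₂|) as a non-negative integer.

4961

First date → JDN 2101789; second date → JDN 2106750.
The interval is |2101789 − 2106750| = 4961 days.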